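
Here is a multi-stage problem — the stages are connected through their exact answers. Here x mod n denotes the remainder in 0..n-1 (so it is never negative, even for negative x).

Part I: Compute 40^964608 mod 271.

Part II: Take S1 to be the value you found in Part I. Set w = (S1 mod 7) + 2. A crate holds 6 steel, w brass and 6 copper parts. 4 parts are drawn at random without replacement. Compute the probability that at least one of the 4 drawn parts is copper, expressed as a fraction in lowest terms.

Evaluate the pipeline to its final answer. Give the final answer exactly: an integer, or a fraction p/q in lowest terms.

133/143

Part I: squarings mod 271: 40^1=40, 40^2=245, 40^4=134, 40^8=70, 40^16=22, 40^32=213, 40^64=112, 40^128=78, 40^256=122, 40^512=250, 40^1024=170, 40^2048=174, 40^4096=195, 40^8192=85, 40^16384=179, 40^32768=63, 40^65536=175, 40^131072=2, 40^262144=4, 40^524288=16; 40^964608 = 40^2048 * 40^4096 * 40^8192 * 40^32768 * 40^131072 * 40^262144 * 40^524288 = 119 (mod 271); answer 119
Part II: S1 = 119; w = 2; total draws C(14,4) = 1001; complement C(8,4) = 70; favorable 1001 - 70 = 931; P = 133/143; answer 133/143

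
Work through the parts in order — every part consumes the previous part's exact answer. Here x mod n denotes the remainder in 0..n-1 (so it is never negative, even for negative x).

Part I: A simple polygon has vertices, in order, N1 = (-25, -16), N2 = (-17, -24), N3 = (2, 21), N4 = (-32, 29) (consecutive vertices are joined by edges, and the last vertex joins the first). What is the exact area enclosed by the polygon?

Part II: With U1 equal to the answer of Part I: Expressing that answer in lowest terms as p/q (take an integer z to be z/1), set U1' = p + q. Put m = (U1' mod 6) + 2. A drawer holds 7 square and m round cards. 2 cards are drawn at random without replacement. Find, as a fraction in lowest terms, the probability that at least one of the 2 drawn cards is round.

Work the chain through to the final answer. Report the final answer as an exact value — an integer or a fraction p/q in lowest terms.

19/26

Part I: cross terms: (-25*-24 - -17*-16)=328, (-17*21 - 2*-24)=-309, (2*29 - -32*21)=730, (-32*-16 - -25*29)=1237; twice the area = |1986| = 1986; area = 993; answer 993
Part II: U1 = 993; threaded value p + q = 994; m = 6; total draws C(13,2) = 78; complement C(7,2) = 21; favorable 78 - 21 = 57; P = 19/26; answer 19/26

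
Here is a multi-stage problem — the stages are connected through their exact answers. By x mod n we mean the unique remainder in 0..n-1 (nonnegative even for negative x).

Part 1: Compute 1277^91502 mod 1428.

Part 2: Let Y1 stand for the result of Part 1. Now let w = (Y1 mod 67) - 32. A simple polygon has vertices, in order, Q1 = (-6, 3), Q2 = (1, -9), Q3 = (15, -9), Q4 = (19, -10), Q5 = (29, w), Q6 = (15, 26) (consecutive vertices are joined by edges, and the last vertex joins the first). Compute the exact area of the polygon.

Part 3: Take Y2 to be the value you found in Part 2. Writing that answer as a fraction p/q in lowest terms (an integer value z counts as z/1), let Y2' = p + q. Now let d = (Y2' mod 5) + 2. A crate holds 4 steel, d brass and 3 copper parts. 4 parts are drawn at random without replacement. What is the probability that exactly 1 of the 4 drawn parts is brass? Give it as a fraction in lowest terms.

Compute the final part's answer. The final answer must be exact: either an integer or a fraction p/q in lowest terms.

5/9

Part 1: squarings mod 1428: 1277^1=1277, 1277^2=1381, 1277^4=781, 1277^8=205, 1277^16=613, 1277^32=205, 1277^64=613, 1277^128=205, 1277^256=613, 1277^512=205, 1277^1024=613, 1277^2048=205, 1277^4096=613, 1277^8192=205, 1277^16384=613, 1277^32768=205, 1277^65536=613; 1277^91502 = 1277^2 * 1277^4 * 1277^8 * 1277^32 * 1277^64 * 1277^256 * 1277^1024 * 1277^8192 * 1277^16384 * 1277^65536 = 625 (mod 1428); answer 625
Part 2: Y1 = 625; w = -10; cross terms: (-6*-9 - 1*3)=51, (1*-9 - 15*-9)=126, (15*-10 - 19*-9)=21, (19*-10 - 29*-10)=100, (29*26 - 15*-10)=904, (15*3 - -6*26)=201; twice the area = |1403| = 1403; area = 1403/2; answer 1403/2
Part 3: Y2 = 1403/2; threaded value p + q = 1405; d = 2; total draws C(9,4) = 126; favorable C(2,1)*C(7,3) = 70; P = 5/9; answer 5/9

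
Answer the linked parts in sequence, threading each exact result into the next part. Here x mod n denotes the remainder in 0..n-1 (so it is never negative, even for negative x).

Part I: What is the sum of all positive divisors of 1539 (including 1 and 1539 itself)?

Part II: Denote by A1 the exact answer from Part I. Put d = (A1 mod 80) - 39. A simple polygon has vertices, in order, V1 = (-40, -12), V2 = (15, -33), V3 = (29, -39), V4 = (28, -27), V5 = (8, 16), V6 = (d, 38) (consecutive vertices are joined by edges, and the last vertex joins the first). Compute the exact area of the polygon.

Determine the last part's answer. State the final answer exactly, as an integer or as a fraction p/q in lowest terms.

5201/2

Part I: 1539 = 3^4 * 19; sigma = (1 + 3 + 9 + 27 + 81) * (1 + 19) = 121 * 20 = 2420; answer 2420
Part II: A1 = 2420; d = -19; cross terms: (-40*-33 - 15*-12)=1500, (15*-39 - 29*-33)=372, (29*-27 - 28*-39)=309, (28*16 - 8*-27)=664, (8*38 - -19*16)=608, (-19*-12 - -40*38)=1748; twice the area = |5201| = 5201; area = 5201/2; answer 5201/2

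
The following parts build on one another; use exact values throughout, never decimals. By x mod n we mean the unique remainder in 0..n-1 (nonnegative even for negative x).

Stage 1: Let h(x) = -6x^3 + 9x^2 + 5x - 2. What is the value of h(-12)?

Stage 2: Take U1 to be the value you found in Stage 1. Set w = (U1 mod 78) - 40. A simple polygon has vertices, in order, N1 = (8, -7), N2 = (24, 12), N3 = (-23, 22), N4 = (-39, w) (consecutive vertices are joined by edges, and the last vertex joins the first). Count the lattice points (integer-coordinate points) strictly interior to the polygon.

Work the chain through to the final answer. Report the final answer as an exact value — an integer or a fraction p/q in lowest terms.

818

Stage 1: -6*(-12)^3 + 9*(-12)^2 + 5*(-12)^1 - 2 = (10368) + (1296) + (-60) + (-2) = 11602; answer 11602
Stage 2: U1 = 11602; w = 18; cross terms: (8*12 - 24*-7)=264, (24*22 - -23*12)=804, (-23*18 - -39*22)=444, (-39*-7 - 8*18)=129; twice the area = |1641| = 1641; area = 1641/2; boundary points = 1 + 1 + 4 + 1 = 7; strictly interior points = area - boundary/2 + 1 = 818; answer 818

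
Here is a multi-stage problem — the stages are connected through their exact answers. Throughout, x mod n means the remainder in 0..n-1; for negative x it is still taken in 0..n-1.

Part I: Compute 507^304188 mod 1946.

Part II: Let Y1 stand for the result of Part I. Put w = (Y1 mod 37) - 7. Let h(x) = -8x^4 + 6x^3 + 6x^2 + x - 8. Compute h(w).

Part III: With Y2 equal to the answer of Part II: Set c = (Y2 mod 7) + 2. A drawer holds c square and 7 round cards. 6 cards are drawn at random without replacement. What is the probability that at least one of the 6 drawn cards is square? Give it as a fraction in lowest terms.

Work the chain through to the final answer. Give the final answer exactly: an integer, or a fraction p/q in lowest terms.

Part I: squarings mod 1946: 507^1=507, 507^2=177, 507^4=193, 507^8=275, 507^16=1677, 507^32=359, 507^64=445, 507^128=1479, 507^256=137, 507^512=1255, 507^1024=711, 507^2048=1507, 507^4096=67, 507^8192=597, 507^16384=291, 507^32768=1003, 507^65536=1873, 507^131072=1437, 507^262144=263; 507^304188 = 507^4 * 507^8 * 507^16 * 507^32 * 507^1024 * 507^8192 * 507^32768 * 507^262144 = 1177 (mod 1946); answer 1177
Part II: Y1 = 1177; w = 23; -8*(23)^4 + 6*(23)^3 + 6*(23)^2 + 1*(23)^1 - 8 = (-2238728) + (73002) + (3174) + (23) + (-8) = -2162537; answer -2162537
Part III: Y2 = -2162537; c = 3; total draws C(10,6) = 210; complement C(7,6) = 7; favorable 210 - 7 = 203; P = 29/30; answer 29/30

29/30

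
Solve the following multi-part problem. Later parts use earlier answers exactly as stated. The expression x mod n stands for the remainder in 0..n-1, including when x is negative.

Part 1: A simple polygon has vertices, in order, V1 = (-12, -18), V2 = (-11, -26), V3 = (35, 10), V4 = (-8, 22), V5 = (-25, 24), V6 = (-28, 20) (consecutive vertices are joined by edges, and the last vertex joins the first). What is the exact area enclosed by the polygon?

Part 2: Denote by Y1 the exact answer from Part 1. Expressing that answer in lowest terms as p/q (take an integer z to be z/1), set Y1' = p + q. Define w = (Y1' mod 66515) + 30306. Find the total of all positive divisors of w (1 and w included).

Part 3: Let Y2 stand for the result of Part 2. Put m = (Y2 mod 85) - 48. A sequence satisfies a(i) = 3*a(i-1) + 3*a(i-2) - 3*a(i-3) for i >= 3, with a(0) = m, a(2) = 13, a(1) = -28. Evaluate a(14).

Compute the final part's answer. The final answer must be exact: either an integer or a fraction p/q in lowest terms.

Part 1: cross terms: (-12*-26 - -11*-18)=114, (-11*10 - 35*-26)=800, (35*22 - -8*10)=850, (-8*24 - -25*22)=358, (-25*20 - -28*24)=172, (-28*-18 - -12*20)=744; twice the area = |3038| = 3038; area = 1519; answer 1519
Part 2: Y1 = 1519; threaded value p + q = 1520; w = 31826; 31826 = 2 * 15913; sigma = (1 + 2) * (1 + 15913) = 3 * 15914 = 47742; answer 47742
Part 3: Y2 = 47742; m = 9; a(3) = 3*(13) + 3*(-28) - 3*(9) = -72; iterating: a(3)=-72, a(4)=-93, a(5)=-534, a(6)=-1665, a(7)=-6318, a(8)=-22347, a(9)=-81000, a(10)=-291087, a(11)=-1049220, a(12)=-3777921, a(13)=-13608162, a(14)=-49010589; answer -49010589

-49010589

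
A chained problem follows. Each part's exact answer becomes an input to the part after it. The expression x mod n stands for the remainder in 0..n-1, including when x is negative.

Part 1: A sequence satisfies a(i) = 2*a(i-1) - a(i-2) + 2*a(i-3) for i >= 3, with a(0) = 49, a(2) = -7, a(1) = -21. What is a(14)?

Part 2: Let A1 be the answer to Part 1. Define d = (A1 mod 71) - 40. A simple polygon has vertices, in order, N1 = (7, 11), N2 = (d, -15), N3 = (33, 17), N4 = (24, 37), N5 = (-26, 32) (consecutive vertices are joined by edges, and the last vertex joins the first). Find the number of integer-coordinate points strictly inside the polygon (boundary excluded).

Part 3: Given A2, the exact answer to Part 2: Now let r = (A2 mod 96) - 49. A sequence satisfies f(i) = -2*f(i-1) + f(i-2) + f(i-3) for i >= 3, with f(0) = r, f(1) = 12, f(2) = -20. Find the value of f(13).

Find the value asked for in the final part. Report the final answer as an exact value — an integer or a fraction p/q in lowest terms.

50088

Part 1: a(3) = 2*(-7) - 1*(-21) + 2*(49) = 105; iterating: a(3)=105, a(4)=175, a(5)=231, a(6)=497, a(7)=1113, a(8)=2191, a(9)=4263, a(10)=8561, a(11)=17241, a(12)=34447, a(13)=68775, a(14)=137585; answer 137585
Part 2: A1 = 137585; d = 18; cross terms: (7*-15 - 18*11)=-303, (18*17 - 33*-15)=801, (33*37 - 24*17)=813, (24*32 - -26*37)=1730, (-26*11 - 7*32)=-510; twice the area = |2531| = 2531; area = 2531/2; boundary points = 1 + 1 + 1 + 5 + 3 = 11; strictly interior points = area - boundary/2 + 1 = 1261; answer 1261
Part 3: A2 = 1261; r = -36; f(3) = -2*(-20) + 1*(12) + 1*(-36) = 16; iterating: f(3)=16, f(4)=-40, f(5)=76, f(6)=-176, f(7)=388, f(8)=-876, f(9)=1964, f(10)=-4416, f(11)=9920, f(12)=-22292, f(13)=50088; answer 50088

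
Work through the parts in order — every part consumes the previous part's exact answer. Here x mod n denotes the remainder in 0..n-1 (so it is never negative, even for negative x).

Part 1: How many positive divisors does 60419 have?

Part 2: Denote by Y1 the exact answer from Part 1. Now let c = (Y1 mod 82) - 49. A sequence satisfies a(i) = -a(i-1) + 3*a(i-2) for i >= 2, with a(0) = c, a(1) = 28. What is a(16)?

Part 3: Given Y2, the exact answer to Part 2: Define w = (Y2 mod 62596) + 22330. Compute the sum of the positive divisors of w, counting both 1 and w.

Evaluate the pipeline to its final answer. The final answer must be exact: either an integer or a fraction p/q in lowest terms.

Part 1: 60419 = 31 * 1949; number of divisors = (1+1) * (1+1) = 4; answer 4
Part 2: Y1 = 4; c = -45; a(2) = -1*(28) + 3*(-45) = -163; iterating: a(2)=-163, a(3)=247, a(4)=-736, a(5)=1477, a(6)=-3685, a(7)=8116, a(8)=-19171, a(9)=43519, a(10)=-101032, a(11)=231589, a(12)=-534685, a(13)=1229452, a(14)=-2833507, a(15)=6521863, a(16)=-15022384; answer -15022384
Part 3: Y2 = -15022384; w = 22986; 22986 = 2 * 3^2 * 1277; sigma = (1 + 2) * (1 + 3 + 9) * (1 + 1277) = 3 * 13 * 1278 = 49842; answer 49842

49842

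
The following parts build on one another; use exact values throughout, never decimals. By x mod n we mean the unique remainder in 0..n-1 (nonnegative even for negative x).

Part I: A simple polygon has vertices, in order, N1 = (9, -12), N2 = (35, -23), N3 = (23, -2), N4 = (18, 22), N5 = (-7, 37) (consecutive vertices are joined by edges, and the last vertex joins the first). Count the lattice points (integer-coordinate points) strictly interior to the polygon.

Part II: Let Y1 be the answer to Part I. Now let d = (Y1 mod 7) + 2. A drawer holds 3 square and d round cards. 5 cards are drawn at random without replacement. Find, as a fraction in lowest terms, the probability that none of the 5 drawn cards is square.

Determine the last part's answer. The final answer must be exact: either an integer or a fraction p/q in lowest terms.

4/33

Part I: cross terms: (9*-23 - 35*-12)=213, (35*-2 - 23*-23)=459, (23*22 - 18*-2)=542, (18*37 - -7*22)=820, (-7*-12 - 9*37)=-249; twice the area = |1785| = 1785; area = 1785/2; boundary points = 1 + 3 + 1 + 5 + 1 = 11; strictly interior points = area - boundary/2 + 1 = 888; answer 888
Part II: Y1 = 888; d = 8; total draws C(11,5) = 462; favorable C(8,5) = 56; P = 4/33; answer 4/33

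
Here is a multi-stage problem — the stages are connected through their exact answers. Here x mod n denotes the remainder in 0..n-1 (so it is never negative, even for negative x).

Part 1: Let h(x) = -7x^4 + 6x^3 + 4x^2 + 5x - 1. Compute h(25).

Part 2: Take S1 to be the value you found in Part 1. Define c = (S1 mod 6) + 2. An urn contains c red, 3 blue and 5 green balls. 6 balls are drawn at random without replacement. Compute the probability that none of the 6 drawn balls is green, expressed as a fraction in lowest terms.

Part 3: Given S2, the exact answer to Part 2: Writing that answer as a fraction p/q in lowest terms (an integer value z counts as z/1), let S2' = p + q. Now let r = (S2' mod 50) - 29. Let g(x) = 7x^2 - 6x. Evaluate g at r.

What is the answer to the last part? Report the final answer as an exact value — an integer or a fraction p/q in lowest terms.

Part 1: -7*(25)^4 + 6*(25)^3 + 4*(25)^2 + 5*(25)^1 - 1 = (-2734375) + (93750) + (2500) + (125) + (-1) = -2638001; answer -2638001
Part 2: S1 = -2638001; c = 3; total draws C(11,6) = 462; favorable C(6,6) = 1; P = 1/462; answer 1/462
Part 3: S2 = 1/462; threaded value p + q = 463; r = -16; 7*(-16)^2 - 6*(-16)^1 = (1792) + (96) = 1888; answer 1888

1888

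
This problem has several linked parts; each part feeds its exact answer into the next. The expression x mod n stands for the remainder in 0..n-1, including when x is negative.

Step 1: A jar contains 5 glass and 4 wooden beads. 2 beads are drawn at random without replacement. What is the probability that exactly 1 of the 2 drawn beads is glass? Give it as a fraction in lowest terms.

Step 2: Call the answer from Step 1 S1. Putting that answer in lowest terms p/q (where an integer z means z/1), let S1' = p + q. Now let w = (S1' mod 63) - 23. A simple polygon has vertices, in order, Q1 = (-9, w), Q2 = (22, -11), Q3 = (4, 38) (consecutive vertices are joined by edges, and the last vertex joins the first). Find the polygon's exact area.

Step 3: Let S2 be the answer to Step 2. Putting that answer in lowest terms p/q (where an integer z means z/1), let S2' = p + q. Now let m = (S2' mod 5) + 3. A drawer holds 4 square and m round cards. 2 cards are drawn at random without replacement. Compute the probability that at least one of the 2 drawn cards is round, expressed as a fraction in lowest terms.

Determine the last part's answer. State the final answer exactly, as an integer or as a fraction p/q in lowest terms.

5/7

Step 1: total draws C(9,2) = 36; favorable C(5,1)*C(4,1) = 20; P = 5/9; answer 5/9
Step 2: S1 = 5/9; threaded value p + q = 14; w = -9; cross terms: (-9*-11 - 22*-9)=297, (22*38 - 4*-11)=880, (4*-9 - -9*38)=306; twice the area = |1483| = 1483; area = 1483/2; answer 1483/2
Step 3: S2 = 1483/2; threaded value p + q = 1485; m = 3; total draws C(7,2) = 21; complement C(4,2) = 6; favorable 21 - 6 = 15; P = 5/7; answer 5/7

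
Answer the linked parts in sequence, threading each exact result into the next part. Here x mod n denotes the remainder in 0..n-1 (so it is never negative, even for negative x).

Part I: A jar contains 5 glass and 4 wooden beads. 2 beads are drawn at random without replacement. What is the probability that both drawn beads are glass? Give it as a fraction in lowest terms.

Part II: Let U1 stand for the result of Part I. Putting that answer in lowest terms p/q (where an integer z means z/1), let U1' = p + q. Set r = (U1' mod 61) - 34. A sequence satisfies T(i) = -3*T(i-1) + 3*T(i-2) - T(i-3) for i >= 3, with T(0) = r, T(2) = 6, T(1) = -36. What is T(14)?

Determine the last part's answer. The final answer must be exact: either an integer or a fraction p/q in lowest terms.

285868836

Part I: total draws C(9,2) = 36; favorable C(5,2) = 10; P = 5/18; answer 5/18
Part II: U1 = 5/18; threaded value p + q = 23; r = -11; T(3) = -3*(6) + 3*(-36) - 1*(-11) = -115; iterating: T(3)=-115, T(4)=399, T(5)=-1548, T(6)=5956, T(7)=-22911, T(8)=88149, T(9)=-339136, T(10)=1304766, T(11)=-5019855, T(12)=19312999, T(13)=-74303328, T(14)=285868836; answer 285868836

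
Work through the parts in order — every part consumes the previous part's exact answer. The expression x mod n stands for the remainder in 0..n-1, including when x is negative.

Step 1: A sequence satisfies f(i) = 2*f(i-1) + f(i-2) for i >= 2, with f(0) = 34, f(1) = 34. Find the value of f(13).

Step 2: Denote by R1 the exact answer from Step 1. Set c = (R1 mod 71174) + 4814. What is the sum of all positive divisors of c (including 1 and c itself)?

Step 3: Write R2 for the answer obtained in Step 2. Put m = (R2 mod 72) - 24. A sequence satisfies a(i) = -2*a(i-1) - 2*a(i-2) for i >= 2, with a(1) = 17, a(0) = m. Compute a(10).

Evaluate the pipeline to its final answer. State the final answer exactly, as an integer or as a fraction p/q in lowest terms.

-1312

Step 1: f(2) = 2*(34) + 1*(34) = 102; iterating: f(2)=102, f(3)=238, f(4)=578, f(5)=1394, f(6)=3366, f(7)=8126, f(8)=19618, f(9)=47362, f(10)=114342, f(11)=276046, f(12)=666434, f(13)=1608914; answer 1608914
Step 2: R1 = 1608914; c = 47900; 47900 = 2^2 * 5^2 * 479; sigma = (1 + 2 + 4) * (1 + 5 + 25) * (1 + 479) = 7 * 31 * 480 = 104160; answer 104160
Step 3: R2 = 104160; m = 24; a(2) = -2*(17) - 2*(24) = -82; iterating: a(2)=-82, a(3)=130, a(4)=-96, a(5)=-68, a(6)=328, a(7)=-520, a(8)=384, a(9)=272, a(10)=-1312; answer -1312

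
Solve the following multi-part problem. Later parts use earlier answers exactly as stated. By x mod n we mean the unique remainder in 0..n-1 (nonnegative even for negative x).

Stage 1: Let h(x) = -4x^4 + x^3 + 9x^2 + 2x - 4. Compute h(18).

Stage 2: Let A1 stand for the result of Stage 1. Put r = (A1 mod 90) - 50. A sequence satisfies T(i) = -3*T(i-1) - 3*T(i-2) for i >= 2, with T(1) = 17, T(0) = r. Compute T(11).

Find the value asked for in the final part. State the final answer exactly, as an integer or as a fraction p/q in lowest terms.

Stage 1: -4*(18)^4 + 1*(18)^3 + 9*(18)^2 + 2*(18)^1 - 4 = (-419904) + (5832) + (2916) + (36) + (-4) = -411124; answer -411124
Stage 2: A1 = -411124; r = 36; T(2) = -3*(17) - 3*(36) = -159; iterating: T(2)=-159, T(3)=426, T(4)=-801, T(5)=1125, T(6)=-972, T(7)=-459, T(8)=4293, T(9)=-11502, T(10)=21627, T(11)=-30375; answer -30375

-30375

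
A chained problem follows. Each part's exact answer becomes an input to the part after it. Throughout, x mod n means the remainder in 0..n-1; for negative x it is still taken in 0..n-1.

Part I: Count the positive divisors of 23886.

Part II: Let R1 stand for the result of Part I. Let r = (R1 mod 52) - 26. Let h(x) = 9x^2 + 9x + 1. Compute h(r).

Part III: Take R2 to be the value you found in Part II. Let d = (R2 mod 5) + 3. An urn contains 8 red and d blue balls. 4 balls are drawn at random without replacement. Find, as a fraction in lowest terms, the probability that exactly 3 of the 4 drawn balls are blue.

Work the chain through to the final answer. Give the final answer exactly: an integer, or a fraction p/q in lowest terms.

Part I: 23886 = 2 * 3^2 * 1327; number of divisors = (1+1) * (2+1) * (1+1) = 12; answer 12
Part II: R1 = 12; r = -14; 9*(-14)^2 + 9*(-14)^1 + 1 = (1764) + (-126) + (1) = 1639; answer 1639
Part III: R2 = 1639; d = 7; total draws C(15,4) = 1365; favorable C(7,3)*C(8,1) = 280; P = 8/39; answer 8/39

8/39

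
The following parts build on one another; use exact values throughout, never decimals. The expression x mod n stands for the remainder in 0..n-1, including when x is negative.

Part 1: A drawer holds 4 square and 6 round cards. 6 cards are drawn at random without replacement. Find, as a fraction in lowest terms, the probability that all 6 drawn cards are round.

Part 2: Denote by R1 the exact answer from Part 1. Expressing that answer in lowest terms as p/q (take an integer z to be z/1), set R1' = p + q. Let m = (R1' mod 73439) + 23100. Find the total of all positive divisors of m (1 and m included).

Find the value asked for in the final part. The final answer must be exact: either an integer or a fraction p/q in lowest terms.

Part 1: total draws C(10,6) = 210; favorable C(6,6) = 1; P = 1/210; answer 1/210
Part 2: R1 = 1/210; threaded value p + q = 211; m = 23311; 23311 is prime, so its only divisors are 1 and 23311; sigma = 1 + 23311 = 23312; answer 23312

23312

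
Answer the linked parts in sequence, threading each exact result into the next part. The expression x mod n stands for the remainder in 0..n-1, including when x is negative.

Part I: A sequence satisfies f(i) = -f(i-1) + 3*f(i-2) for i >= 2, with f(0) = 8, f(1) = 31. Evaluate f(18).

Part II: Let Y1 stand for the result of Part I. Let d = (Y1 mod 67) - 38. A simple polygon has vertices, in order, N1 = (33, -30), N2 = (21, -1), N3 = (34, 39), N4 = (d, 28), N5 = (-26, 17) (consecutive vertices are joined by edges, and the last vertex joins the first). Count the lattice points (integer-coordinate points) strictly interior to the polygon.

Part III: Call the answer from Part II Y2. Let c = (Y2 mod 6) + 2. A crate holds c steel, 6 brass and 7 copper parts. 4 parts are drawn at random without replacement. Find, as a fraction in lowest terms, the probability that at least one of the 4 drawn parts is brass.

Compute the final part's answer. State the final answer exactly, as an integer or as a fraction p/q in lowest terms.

Part I: f(2) = -1*(31) + 3*(8) = -7; iterating: f(2)=-7, f(3)=100, f(4)=-121, f(5)=421, f(6)=-784, f(7)=2047, f(8)=-4399, f(9)=10540, f(10)=-23737, f(11)=55357, f(12)=-126568, f(13)=292639, f(14)=-672343, f(15)=1550260, f(16)=-3567289, f(17)=8218069, f(18)=-18919936; answer -18919936
Part II: Y1 = -18919936; d = 22; cross terms: (33*-1 - 21*-30)=597, (21*39 - 34*-1)=853, (34*28 - 22*39)=94, (22*17 - -26*28)=1102, (-26*-30 - 33*17)=219; twice the area = |2865| = 2865; area = 2865/2; boundary points = 1 + 1 + 1 + 1 + 1 = 5; strictly interior points = area - boundary/2 + 1 = 1431; answer 1431
Part III: Y2 = 1431; c = 5; total draws C(18,4) = 3060; complement C(12,4) = 495; favorable 3060 - 495 = 2565; P = 57/68; answer 57/68

57/68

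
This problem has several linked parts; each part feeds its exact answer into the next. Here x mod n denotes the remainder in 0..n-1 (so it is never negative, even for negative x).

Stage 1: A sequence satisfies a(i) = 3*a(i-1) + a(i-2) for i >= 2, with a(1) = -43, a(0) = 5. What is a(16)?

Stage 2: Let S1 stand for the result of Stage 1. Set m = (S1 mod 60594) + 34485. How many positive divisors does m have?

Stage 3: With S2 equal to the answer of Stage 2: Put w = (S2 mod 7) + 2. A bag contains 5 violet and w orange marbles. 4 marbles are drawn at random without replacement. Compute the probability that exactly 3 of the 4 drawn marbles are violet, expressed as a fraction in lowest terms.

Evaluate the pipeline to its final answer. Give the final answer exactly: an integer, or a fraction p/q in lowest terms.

Stage 1: a(2) = 3*(-43) + 1*(5) = -124; iterating: a(2)=-124, a(3)=-415, a(4)=-1369, a(5)=-4522, a(6)=-14935, a(7)=-49327, a(8)=-162916, a(9)=-538075, a(10)=-1777141, a(11)=-5869498, a(12)=-19385635, a(13)=-64026403, a(14)=-211464844, a(15)=-698420935, a(16)=-2306727649; answer -2306727649
Stage 2: S1 = -2306727649; m = 59822; 59822 = 2 * 7 * 4273; number of divisors = (1+1) * (1+1) * (1+1) = 8; answer 8
Stage 3: S2 = 8; w = 3; total draws C(8,4) = 70; favorable C(5,3)*C(3,1) = 30; P = 3/7; answer 3/7

3/7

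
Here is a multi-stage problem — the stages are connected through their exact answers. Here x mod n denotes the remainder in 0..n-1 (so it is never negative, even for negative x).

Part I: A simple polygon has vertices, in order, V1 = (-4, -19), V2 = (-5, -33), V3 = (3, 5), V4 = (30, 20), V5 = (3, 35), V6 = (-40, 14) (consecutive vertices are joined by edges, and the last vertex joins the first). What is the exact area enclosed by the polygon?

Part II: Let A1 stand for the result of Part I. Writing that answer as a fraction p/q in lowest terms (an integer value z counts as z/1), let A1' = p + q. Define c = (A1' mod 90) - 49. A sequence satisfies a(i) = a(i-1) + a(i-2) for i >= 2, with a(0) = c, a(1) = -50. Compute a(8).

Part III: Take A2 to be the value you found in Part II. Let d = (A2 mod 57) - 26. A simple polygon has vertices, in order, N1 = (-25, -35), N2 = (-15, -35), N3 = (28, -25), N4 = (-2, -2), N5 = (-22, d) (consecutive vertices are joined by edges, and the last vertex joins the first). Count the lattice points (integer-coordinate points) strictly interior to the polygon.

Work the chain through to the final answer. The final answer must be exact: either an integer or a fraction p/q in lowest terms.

Part I: cross terms: (-4*-33 - -5*-19)=37, (-5*5 - 3*-33)=74, (3*20 - 30*5)=-90, (30*35 - 3*20)=990, (3*14 - -40*35)=1442, (-40*-19 - -4*14)=816; twice the area = |3269| = 3269; area = 3269/2; answer 3269/2
Part II: A1 = 3269/2; threaded value p + q = 3271; c = -18; a(2) = 1*(-50) + 1*(-18) = -68; iterating: a(2)=-68, a(3)=-118, a(4)=-186, a(5)=-304, a(6)=-490, a(7)=-794, a(8)=-1284; answer -1284
Part III: A2 = -1284; d = 1; cross terms: (-25*-35 - -15*-35)=350, (-15*-25 - 28*-35)=1355, (28*-2 - -2*-25)=-106, (-2*1 - -22*-2)=-46, (-22*-35 - -25*1)=795; twice the area = |2348| = 2348; area = 1174; boundary points = 10 + 1 + 1 + 1 + 3 = 16; strictly interior points = area - boundary/2 + 1 = 1167; answer 1167

1167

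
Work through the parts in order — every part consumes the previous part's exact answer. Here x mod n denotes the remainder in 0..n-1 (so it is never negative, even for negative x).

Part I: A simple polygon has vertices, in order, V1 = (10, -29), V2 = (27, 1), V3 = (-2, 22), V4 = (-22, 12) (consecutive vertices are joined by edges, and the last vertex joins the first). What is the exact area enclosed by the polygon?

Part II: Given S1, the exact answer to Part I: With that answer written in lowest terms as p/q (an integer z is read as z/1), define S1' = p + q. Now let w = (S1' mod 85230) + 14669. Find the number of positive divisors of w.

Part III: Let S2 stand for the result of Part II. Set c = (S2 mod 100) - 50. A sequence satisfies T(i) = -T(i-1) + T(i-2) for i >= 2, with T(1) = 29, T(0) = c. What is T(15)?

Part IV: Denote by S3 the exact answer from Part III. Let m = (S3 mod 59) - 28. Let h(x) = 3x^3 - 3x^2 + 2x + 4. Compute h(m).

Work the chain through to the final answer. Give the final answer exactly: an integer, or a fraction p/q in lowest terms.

-13084

Part I: cross terms: (10*1 - 27*-29)=793, (27*22 - -2*1)=596, (-2*12 - -22*22)=460, (-22*-29 - 10*12)=518; twice the area = |2367| = 2367; area = 2367/2; answer 2367/2
Part II: S1 = 2367/2; threaded value p + q = 2369; w = 17038; 17038 = 2 * 7 * 1217; number of divisors = (1+1) * (1+1) * (1+1) = 8; answer 8
Part III: S2 = 8; c = -42; T(2) = -1*(29) + 1*(-42) = -71; iterating: T(2)=-71, T(3)=100, T(4)=-171, T(5)=271, T(6)=-442, T(7)=713, T(8)=-1155, T(9)=1868, T(10)=-3023, T(11)=4891, T(12)=-7914, T(13)=12805, T(14)=-20719, T(15)=33524; answer 33524
Part IV: S3 = 33524; m = -16; 3*(-16)^3 - 3*(-16)^2 + 2*(-16)^1 + 4 = (-12288) + (-768) + (-32) + (4) = -13084; answer -13084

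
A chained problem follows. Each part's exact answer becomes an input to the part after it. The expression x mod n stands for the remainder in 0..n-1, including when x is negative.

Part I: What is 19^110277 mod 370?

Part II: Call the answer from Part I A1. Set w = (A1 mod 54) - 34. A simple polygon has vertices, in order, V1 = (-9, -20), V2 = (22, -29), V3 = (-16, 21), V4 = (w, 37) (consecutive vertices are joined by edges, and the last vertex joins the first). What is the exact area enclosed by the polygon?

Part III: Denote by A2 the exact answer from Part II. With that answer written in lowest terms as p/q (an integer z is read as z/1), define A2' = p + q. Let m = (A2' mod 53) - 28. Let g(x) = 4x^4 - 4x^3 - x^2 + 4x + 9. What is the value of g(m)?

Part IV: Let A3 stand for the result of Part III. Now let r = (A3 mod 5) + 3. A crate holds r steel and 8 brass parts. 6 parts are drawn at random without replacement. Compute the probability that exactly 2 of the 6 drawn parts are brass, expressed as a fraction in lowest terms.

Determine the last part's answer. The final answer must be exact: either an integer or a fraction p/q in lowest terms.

Part I: squarings mod 370: 19^1=19, 19^2=361, 19^4=81, 19^8=271, 19^16=181, 19^32=201, 19^64=71, 19^128=231, 19^256=81, 19^512=271, 19^1024=181, 19^2048=201, 19^4096=71, 19^8192=231, 19^16384=81, 19^32768=271, 19^65536=181; 19^110277 = 19^1 * 19^4 * 19^64 * 19^128 * 19^512 * 19^1024 * 19^2048 * 19^8192 * 19^32768 * 19^65536 = 339 (mod 370); answer 339
Part II: A1 = 339; w = -19; cross terms: (-9*-29 - 22*-20)=701, (22*21 - -16*-29)=-2, (-16*37 - -19*21)=-193, (-19*-20 - -9*37)=713; twice the area = |1219| = 1219; area = 1219/2; answer 1219/2
Part III: A2 = 1219/2; threaded value p + q = 1221; m = -26; 4*(-26)^4 - 4*(-26)^3 - 1*(-26)^2 + 4*(-26)^1 + 9 = (1827904) + (70304) + (-676) + (-104) + (9) = 1897437; answer 1897437
Part IV: A3 = 1897437; r = 5; total draws C(13,6) = 1716; favorable C(8,2)*C(5,4) = 140; P = 35/429; answer 35/429

35/429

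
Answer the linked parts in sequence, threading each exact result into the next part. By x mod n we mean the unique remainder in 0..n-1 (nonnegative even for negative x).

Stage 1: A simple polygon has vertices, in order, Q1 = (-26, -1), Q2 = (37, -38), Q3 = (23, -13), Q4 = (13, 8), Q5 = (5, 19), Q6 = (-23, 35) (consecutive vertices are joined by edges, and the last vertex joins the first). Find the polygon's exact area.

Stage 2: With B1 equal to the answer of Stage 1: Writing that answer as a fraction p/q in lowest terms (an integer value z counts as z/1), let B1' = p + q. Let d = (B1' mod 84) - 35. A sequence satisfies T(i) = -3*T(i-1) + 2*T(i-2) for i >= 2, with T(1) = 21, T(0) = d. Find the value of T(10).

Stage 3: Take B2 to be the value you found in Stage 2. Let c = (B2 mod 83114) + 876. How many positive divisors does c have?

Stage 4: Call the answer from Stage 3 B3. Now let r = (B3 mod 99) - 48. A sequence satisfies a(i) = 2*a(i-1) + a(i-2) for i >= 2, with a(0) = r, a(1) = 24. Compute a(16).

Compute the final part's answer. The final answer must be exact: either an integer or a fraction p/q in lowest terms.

3498968

Stage 1: cross terms: (-26*-38 - 37*-1)=1025, (37*-13 - 23*-38)=393, (23*8 - 13*-13)=353, (13*19 - 5*8)=207, (5*35 - -23*19)=612, (-23*-1 - -26*35)=933; twice the area = |3523| = 3523; area = 3523/2; answer 3523/2
Stage 2: B1 = 3523/2; threaded value p + q = 3525; d = 46; T(2) = -3*(21) + 2*(46) = 29; iterating: T(2)=29, T(3)=-45, T(4)=193, T(5)=-669, T(6)=2393, T(7)=-8517, T(8)=30337, T(9)=-108045, T(10)=384809; answer 384809
Stage 3: B2 = 384809; c = 53229; 53229 = 3 * 11 * 1613; number of divisors = (1+1) * (1+1) * (1+1) = 8; answer 8
Stage 4: B3 = 8; r = -40; a(2) = 2*(24) + 1*(-40) = 8; iterating: a(2)=8, a(3)=40, a(4)=88, a(5)=216, a(6)=520, a(7)=1256, a(8)=3032, a(9)=7320, a(10)=17672, a(11)=42664, a(12)=103000, a(13)=248664, a(14)=600328, a(15)=1449320, a(16)=3498968; answer 3498968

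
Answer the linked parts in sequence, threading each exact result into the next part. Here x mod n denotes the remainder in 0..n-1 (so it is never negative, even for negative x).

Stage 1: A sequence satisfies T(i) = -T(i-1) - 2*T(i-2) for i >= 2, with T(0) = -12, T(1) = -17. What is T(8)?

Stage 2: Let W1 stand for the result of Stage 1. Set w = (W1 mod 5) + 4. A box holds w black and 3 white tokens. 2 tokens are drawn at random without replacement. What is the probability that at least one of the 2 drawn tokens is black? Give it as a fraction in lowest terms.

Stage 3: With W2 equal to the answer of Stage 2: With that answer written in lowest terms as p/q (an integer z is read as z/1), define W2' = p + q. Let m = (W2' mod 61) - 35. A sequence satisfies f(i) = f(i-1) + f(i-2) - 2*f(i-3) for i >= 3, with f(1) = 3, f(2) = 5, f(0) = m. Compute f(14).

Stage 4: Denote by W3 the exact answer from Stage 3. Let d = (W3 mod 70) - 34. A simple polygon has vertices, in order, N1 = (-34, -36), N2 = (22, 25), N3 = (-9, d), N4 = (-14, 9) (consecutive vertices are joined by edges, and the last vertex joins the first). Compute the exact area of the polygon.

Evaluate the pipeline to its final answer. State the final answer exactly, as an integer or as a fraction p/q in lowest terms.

754

Stage 1: T(2) = -1*(-17) - 2*(-12) = 41; iterating: T(2)=41, T(3)=-7, T(4)=-75, T(5)=89, T(6)=61, T(7)=-239, T(8)=117; answer 117
Stage 2: W1 = 117; w = 6; total draws C(9,2) = 36; complement C(3,2) = 3; favorable 36 - 3 = 33; P = 11/12; answer 11/12
Stage 3: W2 = 11/12; threaded value p + q = 23; m = -12; f(3) = 1*(5) + 1*(3) - 2*(-12) = 32; iterating: f(3)=32, f(4)=31, f(5)=53, f(6)=20, f(7)=11, f(8)=-75, f(9)=-104, f(10)=-201, f(11)=-155, f(12)=-148, f(13)=99, f(14)=261; answer 261
Stage 4: W3 = 261; d = 17; cross terms: (-34*25 - 22*-36)=-58, (22*17 - -9*25)=599, (-9*9 - -14*17)=157, (-14*-36 - -34*9)=810; twice the area = |1508| = 1508; area = 754; answer 754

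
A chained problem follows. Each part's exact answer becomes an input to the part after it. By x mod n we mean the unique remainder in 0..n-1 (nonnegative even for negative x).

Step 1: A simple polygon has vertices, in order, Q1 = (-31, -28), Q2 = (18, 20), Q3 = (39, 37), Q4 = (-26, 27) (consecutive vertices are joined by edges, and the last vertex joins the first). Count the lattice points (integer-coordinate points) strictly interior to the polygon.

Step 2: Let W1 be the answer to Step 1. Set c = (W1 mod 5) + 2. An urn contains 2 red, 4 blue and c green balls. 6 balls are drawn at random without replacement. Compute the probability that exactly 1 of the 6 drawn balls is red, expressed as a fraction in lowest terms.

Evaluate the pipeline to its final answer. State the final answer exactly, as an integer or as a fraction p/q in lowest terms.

3/7

Step 1: cross terms: (-31*20 - 18*-28)=-116, (18*37 - 39*20)=-114, (39*27 - -26*37)=2015, (-26*-28 - -31*27)=1565; twice the area = |3350| = 3350; area = 1675; boundary points = 1 + 1 + 5 + 5 = 12; strictly interior points = area - boundary/2 + 1 = 1670; answer 1670
Step 2: W1 = 1670; c = 2; total draws C(8,6) = 28; favorable C(2,1)*C(6,5) = 12; P = 3/7; answer 3/7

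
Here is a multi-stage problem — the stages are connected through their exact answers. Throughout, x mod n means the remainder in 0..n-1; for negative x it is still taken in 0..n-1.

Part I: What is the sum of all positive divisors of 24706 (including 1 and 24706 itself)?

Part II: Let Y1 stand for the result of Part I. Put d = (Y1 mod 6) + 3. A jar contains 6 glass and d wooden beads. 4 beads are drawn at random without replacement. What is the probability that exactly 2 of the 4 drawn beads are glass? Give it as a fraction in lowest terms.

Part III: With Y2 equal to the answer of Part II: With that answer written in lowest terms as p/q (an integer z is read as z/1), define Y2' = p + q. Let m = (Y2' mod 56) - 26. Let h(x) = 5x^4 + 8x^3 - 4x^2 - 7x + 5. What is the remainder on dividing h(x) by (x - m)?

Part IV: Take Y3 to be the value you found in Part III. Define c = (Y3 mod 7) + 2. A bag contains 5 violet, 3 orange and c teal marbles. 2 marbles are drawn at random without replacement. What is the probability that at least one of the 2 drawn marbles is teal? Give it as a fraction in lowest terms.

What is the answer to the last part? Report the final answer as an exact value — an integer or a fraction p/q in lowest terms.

Part I: 24706 = 2 * 11 * 1123; sigma = (1 + 2) * (1 + 11) * (1 + 1123) = 3 * 12 * 1124 = 40464; answer 40464
Part II: Y1 = 40464; d = 3; total draws C(9,4) = 126; favorable C(6,2)*C(3,2) = 45; P = 5/14; answer 5/14
Part III: Y2 = 5/14; threaded value p + q = 19; m = -7; remainder = value at the root: 5*(-7)^4 + 8*(-7)^3 - 4*(-7)^2 - 7*(-7)^1 + 5 = (12005) + (-2744) + (-196) + (49) + (5) = 9119; answer 9119
Part IV: Y3 = 9119; c = 7; total draws C(15,2) = 105; complement C(8,2) = 28; favorable 105 - 28 = 77; P = 11/15; answer 11/15

11/15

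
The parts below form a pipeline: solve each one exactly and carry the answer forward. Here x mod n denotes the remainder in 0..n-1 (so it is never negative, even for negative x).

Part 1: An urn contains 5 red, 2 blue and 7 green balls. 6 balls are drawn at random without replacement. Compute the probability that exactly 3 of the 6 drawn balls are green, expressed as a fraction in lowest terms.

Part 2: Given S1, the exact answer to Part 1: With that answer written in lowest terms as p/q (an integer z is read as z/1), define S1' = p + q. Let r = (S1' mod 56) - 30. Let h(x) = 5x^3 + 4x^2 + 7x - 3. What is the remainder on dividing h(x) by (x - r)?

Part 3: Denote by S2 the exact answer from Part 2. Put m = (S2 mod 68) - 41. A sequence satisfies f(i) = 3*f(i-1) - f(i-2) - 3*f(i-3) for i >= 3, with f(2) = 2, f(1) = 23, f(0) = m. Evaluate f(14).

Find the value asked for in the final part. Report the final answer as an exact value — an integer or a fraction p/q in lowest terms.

Part 1: total draws C(14,6) = 3003; favorable C(7,3)*C(7,3) = 1225; P = 175/429; answer 175/429
Part 2: S1 = 175/429; threaded value p + q = 604; r = 14; remainder = value at the root: 5*(14)^3 + 4*(14)^2 + 7*(14)^1 - 3 = (13720) + (784) + (98) + (-3) = 14599; answer 14599
Part 3: S2 = 14599; m = 6; f(3) = 3*(2) - 1*(23) - 3*(6) = -35; iterating: f(3)=-35, f(4)=-176, f(5)=-499, f(6)=-1216, f(7)=-2621, f(8)=-5150, f(9)=-9181, f(10)=-14530, f(11)=-18959, f(12)=-14804, f(13)=18137, f(14)=126092; answer 126092

126092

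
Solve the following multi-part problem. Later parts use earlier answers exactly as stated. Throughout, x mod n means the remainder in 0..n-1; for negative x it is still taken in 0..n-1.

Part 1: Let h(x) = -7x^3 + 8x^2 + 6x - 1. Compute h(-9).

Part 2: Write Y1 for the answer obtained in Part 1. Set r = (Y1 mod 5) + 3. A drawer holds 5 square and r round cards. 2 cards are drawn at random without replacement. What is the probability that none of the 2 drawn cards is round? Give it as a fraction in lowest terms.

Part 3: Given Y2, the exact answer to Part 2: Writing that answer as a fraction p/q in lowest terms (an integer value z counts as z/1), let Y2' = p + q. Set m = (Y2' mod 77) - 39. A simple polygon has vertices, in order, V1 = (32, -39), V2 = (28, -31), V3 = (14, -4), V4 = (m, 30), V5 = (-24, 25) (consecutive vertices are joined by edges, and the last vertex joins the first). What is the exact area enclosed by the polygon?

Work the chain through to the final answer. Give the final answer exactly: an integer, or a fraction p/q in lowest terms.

617

Part 1: -7*(-9)^3 + 8*(-9)^2 + 6*(-9)^1 - 1 = (5103) + (648) + (-54) + (-1) = 5696; answer 5696
Part 2: Y1 = 5696; r = 4; total draws C(9,2) = 36; favorable C(5,2) = 10; P = 5/18; answer 5/18
Part 3: Y2 = 5/18; threaded value p + q = 23; m = -16; cross terms: (32*-31 - 28*-39)=100, (28*-4 - 14*-31)=322, (14*30 - -16*-4)=356, (-16*25 - -24*30)=320, (-24*-39 - 32*25)=136; twice the area = |1234| = 1234; area = 617; answer 617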